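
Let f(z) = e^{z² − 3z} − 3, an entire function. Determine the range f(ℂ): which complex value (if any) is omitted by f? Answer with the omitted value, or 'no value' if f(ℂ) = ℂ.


Little Picard bounds the complement of f(ℂ) to at most one point.
The exponent g(z) = z² − 3z is a nonconstant polynomial, hence surjective onto ℂ. So e^{g(z)} takes every value in {e^w : w ∈ ℂ} = ℂ ∖ {0}. Adding -3 shifts the range to ℂ ∖ {-3}. f omits exactly -3.

Omitted value: -3.


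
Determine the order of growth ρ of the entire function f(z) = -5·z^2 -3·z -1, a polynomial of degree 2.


|f(z)| ≤ Σ|c_k|·r^k = O(r^2) as r → ∞. Polynomial growth is O(e^{r^ε}) for every ε > 0 (since r^2/e^{r^ε} → 0), so ρ ≤ ε for all ε > 0, i.e. ρ = 0. Every nonconstant polynomial has order 0.
Therefore ρ = 0.

Order ρ = 0.


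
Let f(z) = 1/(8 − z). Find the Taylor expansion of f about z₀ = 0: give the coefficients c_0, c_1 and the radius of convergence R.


Let w = z − z₀, so z = z₀ + w.
Then 8 − z = 8 − (z₀ + w) = (8 − z₀) − w = 8 − w.
f(z) = 1/(8 − w) = (1/(8)) · 1/(1 − w/(8)) = Σ_{n≥0} w^n / (8)^(n+1).
So c_n = 1/(8)^(n+1):
  c_0 = 1/(8)^1 = 1/8.
  c_1 = 1/(8)^2 = 1/64.
The series is valid for |w/d| < 1, i.e. |z − z₀| < |d|.
Radius of convergence: R = |8 − z₀| = |8| = 8 (distance from z₀ to the singularity z = 8).

c_0 = 1/8, c_1 = 1/64; R = 8.


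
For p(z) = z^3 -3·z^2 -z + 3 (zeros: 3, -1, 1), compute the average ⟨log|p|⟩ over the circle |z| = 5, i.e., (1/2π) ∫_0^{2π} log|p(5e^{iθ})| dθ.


Zeros: -1, 1, 3; r = 5.
Inside |z| < r: -1, 1, 3. Outside (|z| ≥ r): ∅.
p(0) = 3, so log|p(0)| = log(3) = 1.0986.
Apply Jensen: I(r) = log|p(0)| + Σ_k log(r/|z_k|), summed over zeros inside |z| < r.
  log(r/|z_k|) for z_k = 3: log(5/3) = 0.5108
  log(r/|z_k|) for z_k = -1: log(5/1) = 1.6094
  log(r/|z_k|) for z_k = 1: log(5/1) = 1.6094
Sum over inside zeros: 3.7297.
I(r) = log|p(0)| + (inside sum) = 1.0986 + 3.7297 = 4.8283.
Closed form (all zeros inside, monic): I(r) = n·log(r) = 3·log(5) = 4.8283. ✓

I(r) ≈ 4.8283.


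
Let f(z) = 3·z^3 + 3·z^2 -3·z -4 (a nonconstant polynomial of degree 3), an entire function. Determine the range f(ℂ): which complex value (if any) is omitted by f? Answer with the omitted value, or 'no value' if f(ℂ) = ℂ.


Little Picard bounds the complement of f(ℂ) to at most one point.
For every w ∈ ℂ, the equation p(z) − w = 0 is a nonconstant polynomial in z and hence has at least one root by the fundamental theorem of algebra. So p is surjective onto ℂ, omitting no value.

Omitted value: no value.


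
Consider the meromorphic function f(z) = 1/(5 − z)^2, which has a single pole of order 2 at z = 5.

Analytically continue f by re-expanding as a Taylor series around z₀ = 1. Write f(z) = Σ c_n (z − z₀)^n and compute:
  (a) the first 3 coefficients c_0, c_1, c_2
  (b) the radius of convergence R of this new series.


Let w = z − z₀, so z = z₀ + w.
Then 5 − z = 5 − (z₀ + w) = (5 − z₀) − w = 4 − w.
f(z) = 1/(4 − w)^2 = (1/(4)^2) · (1 − w/(4))^{−2}.
By the binomial series (1−u)^{−2} = Σ_{n≥0} C(n+1, 1) u^n for |u|<1, with u = w/(4):
  c_n = C(n+1, 1) / (4)^(n+2).
  c_0 = 1/(4)^2 = 1/16.
  c_1 = 2/(4)^3 = 1/32.
  c_2 = 3/(4)^4 = 3/256.
The series is valid for |w/d| < 1, i.e. |z − z₀| < |d|.
Radius of convergence: R = |5 − z₀| = |4| = 4 (distance from z₀ to the singularity z = 5).

c_0 = 1/16, c_1 = 1/32, c_2 = 3/256; R = 4.


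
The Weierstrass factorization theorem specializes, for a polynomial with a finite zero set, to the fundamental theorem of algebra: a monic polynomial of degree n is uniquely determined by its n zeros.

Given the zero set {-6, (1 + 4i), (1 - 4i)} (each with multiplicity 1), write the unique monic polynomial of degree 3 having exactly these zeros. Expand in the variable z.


The polynomial is p(z) = ∏_{α ∈ S} (z − α), where S = {-6, (1 + 4i), (1 - 4i)}.
Expanding the product yields: p(z) = z^3 + 4·z^2 + 5·z + 102.
Note conjugate pairs combine to real quadratics: (z − (1+4i))(z − (1−4i)) = z² − 2z + 17.
The resulting polynomial has degree 3 and real coefficients as required.

p(z) = z^3 + 4·z^2 + 5·z + 102.


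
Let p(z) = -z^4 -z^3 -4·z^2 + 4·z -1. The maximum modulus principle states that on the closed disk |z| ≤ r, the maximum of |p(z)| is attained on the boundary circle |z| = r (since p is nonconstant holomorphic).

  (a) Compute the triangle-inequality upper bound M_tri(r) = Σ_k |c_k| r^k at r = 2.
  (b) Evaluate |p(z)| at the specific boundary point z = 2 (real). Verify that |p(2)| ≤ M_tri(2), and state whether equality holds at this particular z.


Coefficients: c_0 = -1, c_1 = 4, c_2 = -4, c_3 = -1, c_4 = -1. Radius r = 2.
Part (a). Triangle bound: M_tri(r) = Σ_k |c_k| r^k
  = |-1|·2^0 + |4|·2^1 + |-4|·2^2 + |-1|·2^3 + |-1|·2^4
  = 1 + 8 + 16 + 8 + 16 = 49.
This bounds M(r) := max_{|z|=r} |p(z)| from above; equality holds iff all terms c_k z^k can be made to align in phase at a single z on |z|=r.
Part (b). At z = 2 (real, on the circle |z| = r):
  p(2) = (-1)·2^0 + (4)·2^1 + (-4)·2^2 + (-1)·2^3 + (-1)·2^4 = -33.
  |p(2)| = 33.
Check: |p(2)| = 33 ≤ 49 = M_tri(2). ✓ Equality does not hold at z = 2 (the coefficients have mixed signs, so the terms do not all align in phase there).

M_tri(2) = 49; |p(2)| = 33; equality at z=2: no.


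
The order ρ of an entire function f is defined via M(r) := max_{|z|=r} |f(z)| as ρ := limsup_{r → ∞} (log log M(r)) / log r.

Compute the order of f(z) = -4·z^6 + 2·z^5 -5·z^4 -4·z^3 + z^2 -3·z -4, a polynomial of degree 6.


|f(z)| ≤ Σ|c_k|·r^k = O(r^6) as r → ∞. Polynomial growth is O(e^{r^ε}) for every ε > 0 (since r^6/e^{r^ε} → 0), so ρ ≤ ε for all ε > 0, i.e. ρ = 0. Every nonconstant polynomial has order 0.
Therefore ρ = 0.

Order ρ = 0.


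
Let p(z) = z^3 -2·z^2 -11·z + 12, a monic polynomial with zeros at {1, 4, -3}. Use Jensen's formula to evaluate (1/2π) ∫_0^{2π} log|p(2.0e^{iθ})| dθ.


Zeros: -3, 1, 4; r = 2.0.
Inside |z| < r: 1. Outside (|z| ≥ r): -3, 4.
p(0) = 12, so log|p(0)| = log(12) = 2.4849.
Apply Jensen: I(r) = log|p(0)| + Σ_k log(r/|z_k|), summed over zeros inside |z| < r.
  log(r/|z_k|) for z_k = 1: log(2.0/1) = 0.6931
  Outside zeros (-3, 4) contribute nothing to the Jensen sum.
Sum over inside zeros: 0.6931.
I(r) = log|p(0)| + (inside sum) = 2.4849 + 0.6931 = 3.1781.
Note: since some zeros are outside |z| ≤ r, the simplified n·log(r) form does NOT apply — only the inside zeros contribute.

I(r) ≈ 3.1781.


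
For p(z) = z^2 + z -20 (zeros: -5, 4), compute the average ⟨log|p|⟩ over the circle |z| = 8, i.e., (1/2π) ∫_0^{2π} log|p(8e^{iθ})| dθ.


Zeros: -5, 4; r = 8.
Inside |z| < r: -5, 4. Outside (|z| ≥ r): ∅.
p(0) = -20, so log|p(0)| = log(20) = 2.9957.
Apply Jensen: I(r) = log|p(0)| + Σ_k log(r/|z_k|), summed over zeros inside |z| < r.
  log(r/|z_k|) for z_k = -5: log(8/5) = 0.4700
  log(r/|z_k|) for z_k = 4: log(8/4) = 0.6931
Sum over inside zeros: 1.1632.
I(r) = log|p(0)| + (inside sum) = 2.9957 + 1.1632 = 4.1589.
Closed form (all zeros inside, monic): I(r) = n·log(r) = 2·log(8) = 4.1589. ✓

I(r) ≈ 4.1589.


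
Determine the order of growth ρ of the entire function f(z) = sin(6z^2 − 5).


Write sin(w) = (e^{iw} ± e^{−iw})/(2 or 2i), so |sin(w)| ≤ e^{|w|}. With w = 6z^2 − 5, |w| ≤ 6r^2 + 5 on |z|=r, giving M(r) ≤ e^{6r^2 + 5} and ρ ≤ 2. For the lower bound, choose z on |z|=r with 6z^2 purely imaginary of modulus 6r^2; then |sin(6z^2 − 5)| grows like e^{6r^2}/2, so ρ ≥ 2. Hence ρ = 2.
Therefore ρ = 2.

Order ρ = 2.


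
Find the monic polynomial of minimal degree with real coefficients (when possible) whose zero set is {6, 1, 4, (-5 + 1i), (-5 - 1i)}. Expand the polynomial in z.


The polynomial is p(z) = ∏_{α ∈ S} (z − α), where S = {6, 1, 4, (-5 + 1i), (-5 - 1i)}.
Expanding the product yields: p(z) = z^5 -z^4 -50·z^3 + 30·z^2 + 644·z -624.
Note conjugate pairs combine to real quadratics: (z − (-5+1i))(z − (-5−1i)) = z² + 10z + 26.
The resulting polynomial has degree 5 and real coefficients as required.

p(z) = z^5 -z^4 -50·z^3 + 30·z^2 + 644·z -624.


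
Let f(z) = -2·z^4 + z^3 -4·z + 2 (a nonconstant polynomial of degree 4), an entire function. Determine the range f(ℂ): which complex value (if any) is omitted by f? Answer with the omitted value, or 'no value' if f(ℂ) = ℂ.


Little Picard bounds the complement of f(ℂ) to at most one point.
For every w ∈ ℂ, the equation p(z) − w = 0 is a nonconstant polynomial in z and hence has at least one root by the fundamental theorem of algebra. So p is surjective onto ℂ, omitting no value.

Omitted value: no value.


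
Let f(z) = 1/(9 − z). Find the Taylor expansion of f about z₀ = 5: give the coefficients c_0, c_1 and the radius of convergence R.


Let w = z − z₀, so z = z₀ + w.
Then 9 − z = 9 − (z₀ + w) = (9 − z₀) − w = 4 − w.
f(z) = 1/(4 − w) = (1/(4)) · 1/(1 − w/(4)) = Σ_{n≥0} w^n / (4)^(n+1).
So c_n = 1/(4)^(n+1):
  c_0 = 1/(4)^1 = 1/4.
  c_1 = 1/(4)^2 = 1/16.
The series is valid for |w/d| < 1, i.e. |z − z₀| < |d|.
Radius of convergence: R = |9 − z₀| = |4| = 4 (distance from z₀ to the singularity z = 9).

c_0 = 1/4, c_1 = 1/16; R = 4.


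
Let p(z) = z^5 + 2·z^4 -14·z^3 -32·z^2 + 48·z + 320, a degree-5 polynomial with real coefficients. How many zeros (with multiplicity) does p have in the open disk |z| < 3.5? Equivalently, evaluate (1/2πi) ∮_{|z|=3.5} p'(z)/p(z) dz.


The zeros of p are: -4, (3 + 1i), (3 - 1i), (-2 + 2i), (-2 - 2i).
Their magnitudes are: 4, 3.162, 3.162, 2.828, 2.828.
Zeros with |z| < R = 3.5: (3 + 1i), (3 - 1i), (-2 + 2i), (-2 - 2i).
Count = 4.
By the argument principle, (1/2πi) ∮_{|z|=R} p'(z)/p(z) dz equals exactly this count.

Number of zeros inside |z| < 3.5: 4.


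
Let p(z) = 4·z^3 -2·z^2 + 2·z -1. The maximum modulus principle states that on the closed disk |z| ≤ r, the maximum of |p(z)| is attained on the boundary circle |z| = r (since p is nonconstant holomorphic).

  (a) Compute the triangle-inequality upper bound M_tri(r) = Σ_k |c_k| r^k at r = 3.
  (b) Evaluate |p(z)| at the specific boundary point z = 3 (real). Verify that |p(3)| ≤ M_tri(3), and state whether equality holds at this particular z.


Coefficients: c_0 = -1, c_1 = 2, c_2 = -2, c_3 = 4. Radius r = 3.
Part (a). Triangle bound: M_tri(r) = Σ_k |c_k| r^k
  = |-1|·3^0 + |2|·3^1 + |-2|·3^2 + |4|·3^3
  = 1 + 6 + 18 + 108 = 133.
This bounds M(r) := max_{|z|=r} |p(z)| from above; equality holds iff all terms c_k z^k can be made to align in phase at a single z on |z|=r.
Part (b). At z = 3 (real, on the circle |z| = r):
  p(3) = (-1)·3^0 + (2)·3^1 + (-2)·3^2 + (4)·3^3 = 95.
  |p(3)| = 95.
Check: |p(3)| = 95 ≤ 133 = M_tri(3). ✓ Equality does not hold at z = 3 (the coefficients have mixed signs, so the terms do not all align in phase there).

M_tri(3) = 133; |p(3)| = 95; equality at z=3: no.


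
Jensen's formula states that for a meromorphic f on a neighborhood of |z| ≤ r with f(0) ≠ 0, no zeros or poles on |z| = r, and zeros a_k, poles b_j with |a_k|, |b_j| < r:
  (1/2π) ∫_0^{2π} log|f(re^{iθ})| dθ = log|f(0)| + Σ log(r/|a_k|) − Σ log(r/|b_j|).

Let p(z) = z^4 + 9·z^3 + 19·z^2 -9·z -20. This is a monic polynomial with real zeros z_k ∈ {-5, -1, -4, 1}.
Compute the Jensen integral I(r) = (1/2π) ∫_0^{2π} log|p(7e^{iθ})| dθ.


Zeros: -5, -4, -1, 1; r = 7.
Inside |z| < r: -5, -4, -1, 1. Outside (|z| ≥ r): ∅.
p(0) = -20, so log|p(0)| = log(20) = 2.9957.
Apply Jensen: I(r) = log|p(0)| + Σ_k log(r/|z_k|), summed over zeros inside |z| < r.
  log(r/|z_k|) for z_k = -5: log(7/5) = 0.3365
  log(r/|z_k|) for z_k = -1: log(7/1) = 1.9459
  log(r/|z_k|) for z_k = -4: log(7/4) = 0.5596
  log(r/|z_k|) for z_k = 1: log(7/1) = 1.9459
Sum over inside zeros: 4.7879.
I(r) = log|p(0)| + (inside sum) = 2.9957 + 4.7879 = 7.7836.
Closed form (all zeros inside, monic): I(r) = n·log(r) = 4·log(7) = 7.7836. ✓

I(r) ≈ 7.7836.


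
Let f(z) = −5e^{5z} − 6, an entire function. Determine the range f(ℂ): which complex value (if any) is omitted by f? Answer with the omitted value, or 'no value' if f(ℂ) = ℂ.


Little Picard bounds the complement of f(ℂ) to at most one point.
e^{5z} is never zero on ℂ, so -5·e^{5z} takes every value in ℂ ∖ {0}. Adding -6 shifts the range to ℂ ∖ {-6}. Thus f omits exactly the value -6.

Omitted value: -6.


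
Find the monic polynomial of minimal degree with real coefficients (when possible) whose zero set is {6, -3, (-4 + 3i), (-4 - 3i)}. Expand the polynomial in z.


The polynomial is p(z) = ∏_{α ∈ S} (z − α), where S = {6, -3, (-4 + 3i), (-4 - 3i)}.
Expanding the product yields: p(z) = z^4 + 5·z^3 -17·z^2 -219·z -450.
Note conjugate pairs combine to real quadratics: (z − (-4+3i))(z − (-4−3i)) = z² + 8z + 25.
The resulting polynomial has degree 4 and real coefficients as required.

p(z) = z^4 + 5·z^3 -17·z^2 -219·z -450.


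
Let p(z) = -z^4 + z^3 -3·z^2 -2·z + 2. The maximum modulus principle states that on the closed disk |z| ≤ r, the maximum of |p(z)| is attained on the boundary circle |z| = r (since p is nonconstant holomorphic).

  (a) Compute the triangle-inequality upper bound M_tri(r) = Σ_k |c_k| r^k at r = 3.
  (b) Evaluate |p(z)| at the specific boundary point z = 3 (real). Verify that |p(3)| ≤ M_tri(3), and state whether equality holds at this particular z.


Coefficients: c_0 = 2, c_1 = -2, c_2 = -3, c_3 = 1, c_4 = -1. Radius r = 3.
Part (a). Triangle bound: M_tri(r) = Σ_k |c_k| r^k
  = |2|·3^0 + |-2|·3^1 + |-3|·3^2 + |1|·3^3 + |-1|·3^4
  = 2 + 6 + 27 + 27 + 81 = 143.
This bounds M(r) := max_{|z|=r} |p(z)| from above; equality holds iff all terms c_k z^k can be made to align in phase at a single z on |z|=r.
Part (b). At z = 3 (real, on the circle |z| = r):
  p(3) = (2)·3^0 + (-2)·3^1 + (-3)·3^2 + (1)·3^3 + (-1)·3^4 = -85.
  |p(3)| = 85.
Check: |p(3)| = 85 ≤ 143 = M_tri(3). ✓ Equality does not hold at z = 3 (the coefficients have mixed signs, so the terms do not all align in phase there).

M_tri(3) = 143; |p(3)| = 85; equality at z=3: no.


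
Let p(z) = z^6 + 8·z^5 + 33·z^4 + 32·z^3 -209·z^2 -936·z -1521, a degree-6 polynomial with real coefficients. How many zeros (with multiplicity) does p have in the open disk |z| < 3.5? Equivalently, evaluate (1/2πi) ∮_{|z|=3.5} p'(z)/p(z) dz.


The zeros of p are: 3, (-2 + 3i), (-2 - 3i), (-2 + 3i), (-2 - 3i), -3.
Their magnitudes are: 3, 3.606, 3.606, 3.606, 3.606, 3.
Zeros with |z| < R = 3.5: 3, -3.
Count = 2.
By the argument principle, (1/2πi) ∮_{|z|=R} p'(z)/p(z) dz equals exactly this count.

Number of zeros inside |z| < 3.5: 2.


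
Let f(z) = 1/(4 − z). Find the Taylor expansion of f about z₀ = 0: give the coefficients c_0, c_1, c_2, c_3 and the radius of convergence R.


Let w = z − z₀, so z = z₀ + w.
Then 4 − z = 4 − (z₀ + w) = (4 − z₀) − w = 4 − w.
f(z) = 1/(4 − w) = (1/(4)) · 1/(1 − w/(4)) = Σ_{n≥0} w^n / (4)^(n+1).
So c_n = 1/(4)^(n+1):
  c_0 = 1/(4)^1 = 1/4.
  c_1 = 1/(4)^2 = 1/16.
  c_2 = 1/(4)^3 = 1/64.
  c_3 = 1/(4)^4 = 1/256.
The series is valid for |w/d| < 1, i.e. |z − z₀| < |d|.
Radius of convergence: R = |4 − z₀| = |4| = 4 (distance from z₀ to the singularity z = 4).

c_0 = 1/4, c_1 = 1/16, c_2 = 1/64, c_3 = 1/256; R = 4.


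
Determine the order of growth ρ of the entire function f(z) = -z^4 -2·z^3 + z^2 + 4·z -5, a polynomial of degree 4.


|f(z)| ≤ Σ|c_k|·r^k = O(r^4) as r → ∞. Polynomial growth is O(e^{r^ε}) for every ε > 0 (since r^4/e^{r^ε} → 0), so ρ ≤ ε for all ε > 0, i.e. ρ = 0. Every nonconstant polynomial has order 0.
Therefore ρ = 0.

Order ρ = 0.


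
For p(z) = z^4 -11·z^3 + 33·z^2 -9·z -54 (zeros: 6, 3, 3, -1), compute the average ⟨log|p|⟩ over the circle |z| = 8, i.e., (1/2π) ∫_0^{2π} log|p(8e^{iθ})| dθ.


Zeros: -1, 3, 3, 6; r = 8.
Inside |z| < r: -1, 3, 3, 6. Outside (|z| ≥ r): ∅.
p(0) = -54, so log|p(0)| = log(54) = 3.9890.
Apply Jensen: I(r) = log|p(0)| + Σ_k log(r/|z_k|), summed over zeros inside |z| < r.
  log(r/|z_k|) for z_k = 6: log(8/6) = 0.2877
  log(r/|z_k|) for z_k = 3: log(8/3) = 0.9808
  log(r/|z_k|) for z_k = 3: log(8/3) = 0.9808
  log(r/|z_k|) for z_k = -1: log(8/1) = 2.0794
Sum over inside zeros: 4.3288.
I(r) = log|p(0)| + (inside sum) = 3.9890 + 4.3288 = 8.3178.
Closed form (all zeros inside, monic): I(r) = n·log(r) = 4·log(8) = 8.3178. ✓

I(r) ≈ 8.3178.


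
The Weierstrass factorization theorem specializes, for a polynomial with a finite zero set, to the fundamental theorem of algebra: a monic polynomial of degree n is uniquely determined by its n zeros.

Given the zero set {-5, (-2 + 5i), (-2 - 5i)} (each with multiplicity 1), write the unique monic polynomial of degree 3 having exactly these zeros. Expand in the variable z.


The polynomial is p(z) = ∏_{α ∈ S} (z − α), where S = {-5, (-2 + 5i), (-2 - 5i)}.
Expanding the product yields: p(z) = z^3 + 9·z^2 + 49·z + 145.
Note conjugate pairs combine to real quadratics: (z − (-2+5i))(z − (-2−5i)) = z² + 4z + 29.
The resulting polynomial has degree 3 and real coefficients as required.

p(z) = z^3 + 9·z^2 + 49·z + 145.


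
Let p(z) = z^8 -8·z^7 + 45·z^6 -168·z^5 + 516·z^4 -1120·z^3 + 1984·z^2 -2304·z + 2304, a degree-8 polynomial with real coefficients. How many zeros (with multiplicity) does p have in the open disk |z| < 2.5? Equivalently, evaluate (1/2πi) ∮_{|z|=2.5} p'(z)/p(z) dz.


The zeros of p are: (0 + 2i), (0 - 2i), (0 + 3i), (0 - 3i), (2 + 2i), (2 - 2i), (2 + 2i), (2 - 2i).
Their magnitudes are: 2, 2, 3, 3, 2.828, 2.828, 2.828, 2.828.
Zeros with |z| < R = 2.5: (0 + 2i), (0 - 2i).
Count = 2.
By the argument principle, (1/2πi) ∮_{|z|=R} p'(z)/p(z) dz equals exactly this count.

Number of zeros inside |z| < 2.5: 2.


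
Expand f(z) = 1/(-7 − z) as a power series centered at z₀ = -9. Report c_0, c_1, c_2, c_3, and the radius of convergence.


Let w = z − z₀, so z = z₀ + w.
Then -7 − z = -7 − (z₀ + w) = (-7 − z₀) − w = 2 − w.
f(z) = 1/(2 − w) = (1/(2)) · 1/(1 − w/(2)) = Σ_{n≥0} w^n / (2)^(n+1).
So c_n = 1/(2)^(n+1):
  c_0 = 1/(2)^1 = 1/2.
  c_1 = 1/(2)^2 = 1/4.
  c_2 = 1/(2)^3 = 1/8.
  c_3 = 1/(2)^4 = 1/16.
The series is valid for |w/d| < 1, i.e. |z − z₀| < |d|.
Radius of convergence: R = |-7 − z₀| = |2| = 2 (distance from z₀ to the singularity z = -7).

c_0 = 1/2, c_1 = 1/4, c_2 = 1/8, c_3 = 1/16; R = 2.


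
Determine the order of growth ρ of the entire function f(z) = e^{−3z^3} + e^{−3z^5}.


Each summand is entire of order 3 and 5 respectively (as in the single-exponential case). The order of a sum is at most the max of the orders, so ρ ≤ 5. For the lower bound: on |z|=r choose arg z so that -3z^5 is real positive; then |e^{-3z^5}| = e^{3r^5} while |e^{-3z^3}| ≤ e^{3r^3} = o(e^{3r^5}). So |f| ≥ e^{3r^5}(1 − o(1)) and ρ ≥ 5. Hence ρ = max(3, 5) = 5.
Therefore ρ = 5.

Order ρ = 5.


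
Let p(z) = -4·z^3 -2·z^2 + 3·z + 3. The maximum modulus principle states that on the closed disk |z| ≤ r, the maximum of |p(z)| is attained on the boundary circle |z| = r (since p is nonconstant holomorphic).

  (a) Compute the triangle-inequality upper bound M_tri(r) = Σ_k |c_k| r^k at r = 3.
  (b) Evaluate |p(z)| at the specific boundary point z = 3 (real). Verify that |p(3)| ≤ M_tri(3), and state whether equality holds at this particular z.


Coefficients: c_0 = 3, c_1 = 3, c_2 = -2, c_3 = -4. Radius r = 3.
Part (a). Triangle bound: M_tri(r) = Σ_k |c_k| r^k
  = |3|·3^0 + |3|·3^1 + |-2|·3^2 + |-4|·3^3
  = 3 + 9 + 18 + 108 = 138.
This bounds M(r) := max_{|z|=r} |p(z)| from above; equality holds iff all terms c_k z^k can be made to align in phase at a single z on |z|=r.
Part (b). At z = 3 (real, on the circle |z| = r):
  p(3) = (3)·3^0 + (3)·3^1 + (-2)·3^2 + (-4)·3^3 = -114.
  |p(3)| = 114.
Check: |p(3)| = 114 ≤ 138 = M_tri(3). ✓ Equality does not hold at z = 3 (the coefficients have mixed signs, so the terms do not all align in phase there).

M_tri(3) = 138; |p(3)| = 114; equality at z=3: no.


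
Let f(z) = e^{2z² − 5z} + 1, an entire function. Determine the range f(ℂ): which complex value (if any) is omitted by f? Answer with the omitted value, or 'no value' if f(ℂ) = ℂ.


Little Picard bounds the complement of f(ℂ) to at most one point.
The exponent g(z) = 2z² − 5z is a nonconstant polynomial, hence surjective onto ℂ. So e^{g(z)} takes every value in {e^w : w ∈ ℂ} = ℂ ∖ {0}. Adding 1 shifts the range to ℂ ∖ {1}. f omits exactly 1.

Omitted value: 1.


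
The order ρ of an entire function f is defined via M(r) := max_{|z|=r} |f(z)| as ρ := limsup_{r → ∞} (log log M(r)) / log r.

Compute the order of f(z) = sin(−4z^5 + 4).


Write sin(w) = (e^{iw} ± e^{−iw})/(2 or 2i), so |sin(w)| ≤ e^{|w|}. With w = −4z^5 + 4, |w| ≤ 4r^5 + 4 on |z|=r, giving M(r) ≤ e^{4r^5 + 4} and ρ ≤ 5. For the lower bound, choose z on |z|=r with -4z^5 purely imaginary of modulus 4r^5; then |sin(−4z^5 + 4)| grows like e^{4r^5}/2, so ρ ≥ 5. Hence ρ = 5.
Therefore ρ = 5.

Order ρ = 5.


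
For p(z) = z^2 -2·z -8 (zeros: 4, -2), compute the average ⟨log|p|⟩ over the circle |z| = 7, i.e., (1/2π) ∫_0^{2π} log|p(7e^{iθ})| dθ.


Zeros: -2, 4; r = 7.
Inside |z| < r: -2, 4. Outside (|z| ≥ r): ∅.
p(0) = -8, so log|p(0)| = log(8) = 2.0794.
Apply Jensen: I(r) = log|p(0)| + Σ_k log(r/|z_k|), summed over zeros inside |z| < r.
  log(r/|z_k|) for z_k = 4: log(7/4) = 0.5596
  log(r/|z_k|) for z_k = -2: log(7/2) = 1.2528
Sum over inside zeros: 1.8124.
I(r) = log|p(0)| + (inside sum) = 2.0794 + 1.8124 = 3.8918.
Closed form (all zeros inside, monic): I(r) = n·log(r) = 2·log(7) = 3.8918. ✓

I(r) ≈ 3.8918.


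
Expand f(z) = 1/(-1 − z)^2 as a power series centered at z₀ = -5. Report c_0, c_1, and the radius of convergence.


Let w = z − z₀, so z = z₀ + w.
Then -1 − z = -1 − (z₀ + w) = (-1 − z₀) − w = 4 − w.
f(z) = 1/(4 − w)^2 = (1/(4)^2) · (1 − w/(4))^{−2}.
By the binomial series (1−u)^{−2} = Σ_{n≥0} C(n+1, 1) u^n for |u|<1, with u = w/(4):
  c_n = C(n+1, 1) / (4)^(n+2).
  c_0 = 1/(4)^2 = 1/16.
  c_1 = 2/(4)^3 = 1/32.
The series is valid for |w/d| < 1, i.e. |z − z₀| < |d|.
Radius of convergence: R = |-1 − z₀| = |4| = 4 (distance from z₀ to the singularity z = -1).

c_0 = 1/16, c_1 = 1/32; R = 4.


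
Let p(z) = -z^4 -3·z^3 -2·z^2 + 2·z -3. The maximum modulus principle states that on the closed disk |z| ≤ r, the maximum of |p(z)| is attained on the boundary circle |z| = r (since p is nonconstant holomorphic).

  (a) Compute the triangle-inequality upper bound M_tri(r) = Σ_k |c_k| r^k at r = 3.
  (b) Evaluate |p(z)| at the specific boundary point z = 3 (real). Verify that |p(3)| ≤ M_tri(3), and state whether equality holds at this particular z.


Coefficients: c_0 = -3, c_1 = 2, c_2 = -2, c_3 = -3, c_4 = -1. Radius r = 3.
Part (a). Triangle bound: M_tri(r) = Σ_k |c_k| r^k
  = |-3|·3^0 + |2|·3^1 + |-2|·3^2 + |-3|·3^3 + |-1|·3^4
  = 3 + 6 + 18 + 81 + 81 = 189.
This bounds M(r) := max_{|z|=r} |p(z)| from above; equality holds iff all terms c_k z^k can be made to align in phase at a single z on |z|=r.
Part (b). At z = 3 (real, on the circle |z| = r):
  p(3) = (-3)·3^0 + (2)·3^1 + (-2)·3^2 + (-3)·3^3 + (-1)·3^4 = -177.
  |p(3)| = 177.
Check: |p(3)| = 177 ≤ 189 = M_tri(3). ✓ Equality does not hold at z = 3 (the coefficients have mixed signs, so the terms do not all align in phase there).

M_tri(3) = 189; |p(3)| = 177; equality at z=3: no.


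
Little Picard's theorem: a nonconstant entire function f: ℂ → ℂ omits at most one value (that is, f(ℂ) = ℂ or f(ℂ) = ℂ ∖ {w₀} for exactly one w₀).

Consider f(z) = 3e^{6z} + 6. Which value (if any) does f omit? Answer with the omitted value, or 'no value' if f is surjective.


Little Picard bounds the complement of f(ℂ) to at most one point.
e^{6z} is never zero on ℂ, so 3·e^{6z} takes every value in ℂ ∖ {0}. Adding 6 shifts the range to ℂ ∖ {6}. Thus f omits exactly the value 6.

Omitted value: 6.


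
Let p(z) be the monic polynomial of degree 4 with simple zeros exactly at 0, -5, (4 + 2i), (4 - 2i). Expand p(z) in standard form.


The polynomial is p(z) = ∏_{α ∈ S} (z − α), where S = {0, -5, (4 + 2i), (4 - 2i)}.
Expanding the product yields: p(z) = z^4 -3·z^3 -20·z^2 + 100·z.
Note conjugate pairs combine to real quadratics: (z − (4+2i))(z − (4−2i)) = z² − 8z + 20.
The resulting polynomial has degree 4 and real coefficients as required.

p(z) = z^4 -3·z^3 -20·z^2 + 100·z.


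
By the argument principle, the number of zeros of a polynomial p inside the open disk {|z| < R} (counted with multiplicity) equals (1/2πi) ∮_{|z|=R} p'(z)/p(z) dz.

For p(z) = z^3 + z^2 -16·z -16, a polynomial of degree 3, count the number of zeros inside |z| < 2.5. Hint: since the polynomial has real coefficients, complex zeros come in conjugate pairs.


The zeros of p are: 4, -4, -1.
Their magnitudes are: 4, 4, 1.
Zeros with |z| < R = 2.5: -1.
Count = 1.
By the argument principle, (1/2πi) ∮_{|z|=R} p'(z)/p(z) dz equals exactly this count.

Number of zeros inside |z| < 2.5: 1.


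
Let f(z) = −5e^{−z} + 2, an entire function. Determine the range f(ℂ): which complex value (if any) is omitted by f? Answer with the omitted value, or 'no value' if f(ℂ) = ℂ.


Little Picard bounds the complement of f(ℂ) to at most one point.
e^{−z} is never zero on ℂ, so -5·e^{−z} takes every value in ℂ ∖ {0}. Adding 2 shifts the range to ℂ ∖ {2}. Thus f omits exactly the value 2.

Omitted value: 2.


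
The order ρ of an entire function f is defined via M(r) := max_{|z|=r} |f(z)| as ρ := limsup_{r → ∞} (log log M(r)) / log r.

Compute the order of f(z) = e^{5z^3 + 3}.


|e^{5z^3 + 3}| = e^{Re(5·z^3) + 3} ≤ e^{5|z|^3 + 3} = e^{5r^3 + 3} on |z| = r, so ρ ≤ 3. Choosing z on |z|=r so that 5·z^3 is real positive (always possible by picking arg z appropriately) gives |f(z)| = e^{5r^3 + 3}, matching the bound. The additive constant 3 does not affect log log M(r) ~ 3·log r. Hence ρ = 3.
Therefore ρ = 3.

Order ρ = 3.


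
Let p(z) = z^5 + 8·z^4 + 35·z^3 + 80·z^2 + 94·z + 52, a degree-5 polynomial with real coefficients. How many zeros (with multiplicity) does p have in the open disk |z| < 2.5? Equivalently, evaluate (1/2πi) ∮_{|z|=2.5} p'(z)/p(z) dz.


The zeros of p are: -2, (-2 + 3i), (-2 - 3i), (-1 + 1i), (-1 - 1i).
Their magnitudes are: 2, 3.606, 3.606, 1.414, 1.414.
Zeros with |z| < R = 2.5: -2, (-1 + 1i), (-1 - 1i).
Count = 3.
By the argument principle, (1/2πi) ∮_{|z|=R} p'(z)/p(z) dz equals exactly this count.

Number of zeros inside |z| < 2.5: 3.


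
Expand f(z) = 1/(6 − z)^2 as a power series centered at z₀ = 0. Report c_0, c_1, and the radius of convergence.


Let w = z − z₀, so z = z₀ + w.
Then 6 − z = 6 − (z₀ + w) = (6 − z₀) − w = 6 − w.
f(z) = 1/(6 − w)^2 = (1/(6)^2) · (1 − w/(6))^{−2}.
By the binomial series (1−u)^{−2} = Σ_{n≥0} C(n+1, 1) u^n for |u|<1, with u = w/(6):
  c_n = C(n+1, 1) / (6)^(n+2).
  c_0 = 1/(6)^2 = 1/36.
  c_1 = 2/(6)^3 = 1/108.
The series is valid for |w/d| < 1, i.e. |z − z₀| < |d|.
Radius of convergence: R = |6 − z₀| = |6| = 6 (distance from z₀ to the singularity z = 6).

c_0 = 1/36, c_1 = 1/108; R = 6.


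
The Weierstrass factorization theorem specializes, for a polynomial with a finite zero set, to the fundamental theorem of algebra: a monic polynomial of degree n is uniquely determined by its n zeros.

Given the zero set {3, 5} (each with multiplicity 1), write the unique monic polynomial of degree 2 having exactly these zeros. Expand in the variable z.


The polynomial is p(z) = ∏_{α ∈ S} (z − α), where S = {3, 5}.
Expanding the product yields: p(z) = z^2 -8·z + 15.
The resulting polynomial has degree 2 and real coefficients as required.

p(z) = z^2 -8·z + 15.


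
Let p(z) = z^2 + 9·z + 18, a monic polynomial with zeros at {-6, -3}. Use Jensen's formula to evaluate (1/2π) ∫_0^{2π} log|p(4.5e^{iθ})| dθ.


Zeros: -6, -3; r = 4.5.
Inside |z| < r: -3. Outside (|z| ≥ r): -6.
p(0) = 18, so log|p(0)| = log(18) = 2.8904.
Apply Jensen: I(r) = log|p(0)| + Σ_k log(r/|z_k|), summed over zeros inside |z| < r.
  log(r/|z_k|) for z_k = -3: log(4.5/3) = 0.4055
  Outside zeros (-6) contribute nothing to the Jensen sum.
Sum over inside zeros: 0.4055.
I(r) = log|p(0)| + (inside sum) = 2.8904 + 0.4055 = 3.2958.
Note: since some zeros are outside |z| ≤ r, the simplified n·log(r) form does NOT apply — only the inside zeros contribute.

I(r) ≈ 3.2958.


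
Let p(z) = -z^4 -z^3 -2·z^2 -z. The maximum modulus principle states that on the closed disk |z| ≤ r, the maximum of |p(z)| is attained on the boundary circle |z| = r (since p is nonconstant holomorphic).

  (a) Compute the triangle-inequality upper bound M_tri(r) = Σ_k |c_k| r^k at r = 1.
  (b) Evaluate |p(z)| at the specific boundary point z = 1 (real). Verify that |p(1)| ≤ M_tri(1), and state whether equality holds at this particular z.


Coefficients: c_0 = 0, c_1 = -1, c_2 = -2, c_3 = -1, c_4 = -1. Radius r = 1.
Part (a). Triangle bound: M_tri(r) = Σ_k |c_k| r^k
  = |0|·1^0 + |-1|·1^1 + |-2|·1^2 + |-1|·1^3 + |-1|·1^4
  = 0 + 1 + 2 + 1 + 1 = 5.
This bounds M(r) := max_{|z|=r} |p(z)| from above; equality holds iff all terms c_k z^k can be made to align in phase at a single z on |z|=r.
Part (b). At z = 1 (real, on the circle |z| = r):
  p(1) = (0)·1^0 + (-1)·1^1 + (-2)·1^2 + (-1)·1^3 + (-1)·1^4 = -5.
  |p(1)| = 5.
Since all nonzero coefficients share the same sign, |p(1)| = 5 = M_tri(1); the triangle bound is attained at z = 1, so in fact M(r) = 5.

M_tri(1) = 5; |p(1)| = 5; equality at z=1: yes.


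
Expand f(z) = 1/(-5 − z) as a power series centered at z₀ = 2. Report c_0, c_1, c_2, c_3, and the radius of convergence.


Let w = z − z₀, so z = z₀ + w.
Then -5 − z = -5 − (z₀ + w) = (-5 − z₀) − w = -7 − w.
f(z) = 1/(-7 − w) = (1/(-7)) · 1/(1 − w/(-7)) = Σ_{n≥0} w^n / (-7)^(n+1).
So c_n = 1/(-7)^(n+1):
  c_0 = 1/(-7)^1 = -1/7.
  c_1 = 1/(-7)^2 = 1/49.
  c_2 = 1/(-7)^3 = -1/343.
  c_3 = 1/(-7)^4 = 1/2401.
The series is valid for |w/d| < 1, i.e. |z − z₀| < |d|.
Radius of convergence: R = |-5 − z₀| = |-7| = 7 (distance from z₀ to the singularity z = -5).

c_0 = -1/7, c_1 = 1/49, c_2 = -1/343, c_3 = 1/2401; R = 7.


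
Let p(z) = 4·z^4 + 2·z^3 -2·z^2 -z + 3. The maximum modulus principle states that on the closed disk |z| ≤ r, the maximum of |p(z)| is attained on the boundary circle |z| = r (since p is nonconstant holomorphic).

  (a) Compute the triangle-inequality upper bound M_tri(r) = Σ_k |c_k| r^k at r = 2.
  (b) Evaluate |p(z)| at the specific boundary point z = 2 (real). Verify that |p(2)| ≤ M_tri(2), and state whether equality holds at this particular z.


Coefficients: c_0 = 3, c_1 = -1, c_2 = -2, c_3 = 2, c_4 = 4. Radius r = 2.
Part (a). Triangle bound: M_tri(r) = Σ_k |c_k| r^k
  = |3|·2^0 + |-1|·2^1 + |-2|·2^2 + |2|·2^3 + |4|·2^4
  = 3 + 2 + 8 + 16 + 64 = 93.
This bounds M(r) := max_{|z|=r} |p(z)| from above; equality holds iff all terms c_k z^k can be made to align in phase at a single z on |z|=r.
Part (b). At z = 2 (real, on the circle |z| = r):
  p(2) = (3)·2^0 + (-1)·2^1 + (-2)·2^2 + (2)·2^3 + (4)·2^4 = 73.
  |p(2)| = 73.
Check: |p(2)| = 73 ≤ 93 = M_tri(2). ✓ Equality does not hold at z = 2 (the coefficients have mixed signs, so the terms do not all align in phase there).

M_tri(2) = 93; |p(2)| = 73; equality at z=2: no.


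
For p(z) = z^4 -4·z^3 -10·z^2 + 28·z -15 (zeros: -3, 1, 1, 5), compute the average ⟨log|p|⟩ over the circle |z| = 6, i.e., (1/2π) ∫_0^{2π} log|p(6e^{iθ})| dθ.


Zeros: -3, 1, 1, 5; r = 6.
Inside |z| < r: -3, 1, 1, 5. Outside (|z| ≥ r): ∅.
p(0) = -15, so log|p(0)| = log(15) = 2.7081.
Apply Jensen: I(r) = log|p(0)| + Σ_k log(r/|z_k|), summed over zeros inside |z| < r.
  log(r/|z_k|) for z_k = -3: log(6/3) = 0.6931
  log(r/|z_k|) for z_k = 1: log(6/1) = 1.7918
  log(r/|z_k|) for z_k = 1: log(6/1) = 1.7918
  log(r/|z_k|) for z_k = 5: log(6/5) = 0.1823
Sum over inside zeros: 4.4590.
I(r) = log|p(0)| + (inside sum) = 2.7081 + 4.4590 = 7.1670.
Closed form (all zeros inside, monic): I(r) = n·log(r) = 4·log(6) = 7.1670. ✓

I(r) ≈ 7.1670.


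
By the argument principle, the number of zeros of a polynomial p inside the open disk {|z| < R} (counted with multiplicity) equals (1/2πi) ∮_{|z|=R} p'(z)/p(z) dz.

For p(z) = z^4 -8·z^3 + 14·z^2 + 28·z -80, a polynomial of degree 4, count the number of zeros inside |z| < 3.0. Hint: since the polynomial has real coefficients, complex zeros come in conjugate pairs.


The zeros of p are: 4, (3 + 1i), (3 - 1i), -2.
Their magnitudes are: 4, 3.162, 3.162, 2.
Zeros with |z| < R = 3.0: -2.
Count = 1.
By the argument principle, (1/2πi) ∮_{|z|=R} p'(z)/p(z) dz equals exactly this count.

Number of zeros inside |z| < 3.0: 1.


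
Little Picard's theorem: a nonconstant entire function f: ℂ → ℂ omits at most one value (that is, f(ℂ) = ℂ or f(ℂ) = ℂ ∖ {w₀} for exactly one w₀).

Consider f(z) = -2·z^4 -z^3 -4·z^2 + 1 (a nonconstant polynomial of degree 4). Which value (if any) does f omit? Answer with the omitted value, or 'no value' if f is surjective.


Little Picard bounds the complement of f(ℂ) to at most one point.
For every w ∈ ℂ, the equation p(z) − w = 0 is a nonconstant polynomial in z and hence has at least one root by the fundamental theorem of algebra. So p is surjective onto ℂ, omitting no value.

Omitted value: no value.


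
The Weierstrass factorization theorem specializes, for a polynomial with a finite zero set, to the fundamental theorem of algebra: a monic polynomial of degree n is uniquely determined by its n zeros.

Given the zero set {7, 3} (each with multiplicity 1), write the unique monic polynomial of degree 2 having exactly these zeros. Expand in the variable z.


The polynomial is p(z) = ∏_{α ∈ S} (z − α), where S = {7, 3}.
Expanding the product yields: p(z) = z^2 -10·z + 21.
The resulting polynomial has degree 2 and real coefficients as required.

p(z) = z^2 -10·z + 21.


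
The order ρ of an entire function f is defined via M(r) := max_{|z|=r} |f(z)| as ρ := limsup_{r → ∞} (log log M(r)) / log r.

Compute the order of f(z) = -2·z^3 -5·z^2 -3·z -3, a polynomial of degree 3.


|f(z)| ≤ Σ|c_k|·r^k = O(r^3) as r → ∞. Polynomial growth is O(e^{r^ε}) for every ε > 0 (since r^3/e^{r^ε} → 0), so ρ ≤ ε for all ε > 0, i.e. ρ = 0. Every nonconstant polynomial has order 0.
Therefore ρ = 0.

Order ρ = 0.


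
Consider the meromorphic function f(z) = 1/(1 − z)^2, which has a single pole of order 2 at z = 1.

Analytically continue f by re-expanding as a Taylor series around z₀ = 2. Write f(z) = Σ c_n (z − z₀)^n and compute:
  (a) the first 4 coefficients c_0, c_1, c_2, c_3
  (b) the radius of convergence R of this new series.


Let w = z − z₀, so z = z₀ + w.
Then 1 − z = 1 − (z₀ + w) = (1 − z₀) − w = -1 − w.
f(z) = 1/(-1 − w)^2 = (1/(-1)^2) · (1 − w/(-1))^{−2}.
By the binomial series (1−u)^{−2} = Σ_{n≥0} C(n+1, 1) u^n for |u|<1, with u = w/(-1):
  c_n = C(n+1, 1) / (-1)^(n+2).
  c_0 = 1/(-1)^2 = 1.
  c_1 = 2/(-1)^3 = -2.
  c_2 = 3/(-1)^4 = 3.
  c_3 = 4/(-1)^5 = -4.
The series is valid for |w/d| < 1, i.e. |z − z₀| < |d|.
Radius of convergence: R = |1 − z₀| = |-1| = 1 (distance from z₀ to the singularity z = 1).

c_0 = 1, c_1 = -2, c_2 = 3, c_3 = -4; R = 1.


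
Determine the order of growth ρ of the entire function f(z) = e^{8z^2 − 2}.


|e^{8z^2 − 2}| = e^{Re(8·z^2) + -2} ≤ e^{8|z|^2 + -2} = e^{8r^2 + -2} on |z| = r, so ρ ≤ 2. Choosing z on |z|=r so that 8·z^2 is real positive (always possible by picking arg z appropriately) gives |f(z)| = e^{8r^2 + -2}, matching the bound. The additive constant -2 does not affect log log M(r) ~ 2·log r. Hence ρ = 2.
Therefore ρ = 2.

Order ρ = 2.


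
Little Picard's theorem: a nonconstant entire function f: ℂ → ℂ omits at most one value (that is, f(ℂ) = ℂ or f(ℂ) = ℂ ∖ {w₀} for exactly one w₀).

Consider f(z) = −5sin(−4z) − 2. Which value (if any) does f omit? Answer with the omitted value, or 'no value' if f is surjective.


Little Picard bounds the complement of f(ℂ) to at most one point.
sin is entire and surjective onto ℂ: for every w ∈ ℂ, sin(ζ) = w has a solution ζ ∈ ℂ (e.g., via the complex inverse arcsin). With ζ = −4z this gives z = ζ/(-4). Then -5·sin(−4z) takes every value in -5·ℂ = ℂ, and adding -2 is a bijection of ℂ. So f is surjective and omits no value. (Note: only on the real line is sin bounded by [−1, 1].)

Omitted value: no value.


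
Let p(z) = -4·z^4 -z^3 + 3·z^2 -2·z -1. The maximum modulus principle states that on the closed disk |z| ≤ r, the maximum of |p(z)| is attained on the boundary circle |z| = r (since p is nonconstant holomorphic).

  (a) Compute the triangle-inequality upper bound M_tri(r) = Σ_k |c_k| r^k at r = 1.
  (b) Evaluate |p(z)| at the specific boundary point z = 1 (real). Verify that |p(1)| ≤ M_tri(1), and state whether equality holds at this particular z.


Coefficients: c_0 = -1, c_1 = -2, c_2 = 3, c_3 = -1, c_4 = -4. Radius r = 1.
Part (a). Triangle bound: M_tri(r) = Σ_k |c_k| r^k
  = |-1|·1^0 + |-2|·1^1 + |3|·1^2 + |-1|·1^3 + |-4|·1^4
  = 1 + 2 + 3 + 1 + 4 = 11.
This bounds M(r) := max_{|z|=r} |p(z)| from above; equality holds iff all terms c_k z^k can be made to align in phase at a single z on |z|=r.
Part (b). At z = 1 (real, on the circle |z| = r):
  p(1) = (-1)·1^0 + (-2)·1^1 + (3)·1^2 + (-1)·1^3 + (-4)·1^4 = -5.
  |p(1)| = 5.
Check: |p(1)| = 5 ≤ 11 = M_tri(1). ✓ Equality does not hold at z = 1 (the coefficients have mixed signs, so the terms do not all align in phase there).

M_tri(1) = 11; |p(1)| = 5; equality at z=1: no.


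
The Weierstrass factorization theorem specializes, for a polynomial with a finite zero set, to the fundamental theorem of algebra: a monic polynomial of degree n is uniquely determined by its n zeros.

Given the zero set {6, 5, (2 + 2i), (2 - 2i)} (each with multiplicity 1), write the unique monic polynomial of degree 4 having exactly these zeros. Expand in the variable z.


The polynomial is p(z) = ∏_{α ∈ S} (z − α), where S = {6, 5, (2 + 2i), (2 - 2i)}.
Expanding the product yields: p(z) = z^4 -15·z^3 + 82·z^2 -208·z + 240.
Note conjugate pairs combine to real quadratics: (z − (2+2i))(z − (2−2i)) = z² − 4z + 8.
The resulting polynomial has degree 4 and real coefficients as required.

p(z) = z^4 -15·z^3 + 82·z^2 -208·z + 240.


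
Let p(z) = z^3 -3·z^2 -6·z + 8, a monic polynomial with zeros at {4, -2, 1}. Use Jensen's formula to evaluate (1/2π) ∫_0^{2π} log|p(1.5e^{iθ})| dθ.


Zeros: -2, 1, 4; r = 1.5.
Inside |z| < r: 1. Outside (|z| ≥ r): -2, 4.
p(0) = 8, so log|p(0)| = log(8) = 2.0794.
Apply Jensen: I(r) = log|p(0)| + Σ_k log(r/|z_k|), summed over zeros inside |z| < r.
  log(r/|z_k|) for z_k = 1: log(1.5/1) = 0.4055
  Outside zeros (-2, 4) contribute nothing to the Jensen sum.
Sum over inside zeros: 0.4055.
I(r) = log|p(0)| + (inside sum) = 2.0794 + 0.4055 = 2.4849.
Note: since some zeros are outside |z| ≤ r, the simplified n·log(r) form does NOT apply — only the inside zeros contribute.

I(r) ≈ 2.4849.


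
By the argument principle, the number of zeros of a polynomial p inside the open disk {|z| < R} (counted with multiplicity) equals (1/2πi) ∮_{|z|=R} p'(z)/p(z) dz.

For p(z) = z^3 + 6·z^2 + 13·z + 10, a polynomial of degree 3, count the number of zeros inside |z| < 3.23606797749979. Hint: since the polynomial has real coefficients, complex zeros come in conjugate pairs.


The zeros of p are: -2, (-2 + 1i), (-2 - 1i).
Their magnitudes are: 2, 2.236, 2.236.
Zeros with |z| < R = 3.23606797749979: -2, (-2 + 1i), (-2 - 1i).
Count = 3.
By the argument principle, (1/2πi) ∮_{|z|=R} p'(z)/p(z) dz equals exactly this count.

Number of zeros inside |z| < 3.23606797749979: 3.
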